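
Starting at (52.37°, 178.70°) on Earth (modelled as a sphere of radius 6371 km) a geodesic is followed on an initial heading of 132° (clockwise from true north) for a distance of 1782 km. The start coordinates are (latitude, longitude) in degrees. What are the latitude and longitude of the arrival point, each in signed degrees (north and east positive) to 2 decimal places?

Angular distance δ = d/R = 1782/6371 = 0.27970 rad; initial bearing θ = 2.3038 rad.
sin φ₂ = sin φ₁ cos δ + cos φ₁ sin δ cos θ = (0.7920)(0.9611) + (0.6106)(0.2761)(-0.6691) = 0.6484, so φ₂ = 40.42°.
Δλ = atan2(sin θ sin δ cos φ₁, cos δ − sin φ₁ sin φ₂) = atan2(0.1253, 0.4476) = 15.634°.
λ₂ = 178.700° + 15.634° = 194.33° → -165.67° after wrapping to (−180°, 180°].

40.42°, -165.67°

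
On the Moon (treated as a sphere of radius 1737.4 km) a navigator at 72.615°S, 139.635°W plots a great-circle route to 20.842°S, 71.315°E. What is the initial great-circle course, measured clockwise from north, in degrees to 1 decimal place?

Δλ = -149.050° = -2.6014 rad.
y = sin Δλ · cos φ₂ = (-0.5143)(0.9346) = -0.4806
x = cos φ₁ sin φ₂ − sin φ₁ cos φ₂ cos Δλ = (0.2988)(-0.3558) − (-0.9543)(0.9346)(-0.8576) = -0.8712
θ = atan2(y, x) = -151.11°; adding 360° gives 208.9°.

208.9°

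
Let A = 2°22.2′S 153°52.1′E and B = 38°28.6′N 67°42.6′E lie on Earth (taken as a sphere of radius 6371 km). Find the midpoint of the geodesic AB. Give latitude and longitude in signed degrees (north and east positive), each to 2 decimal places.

Central angle δ = 1.5441 rad. Interpolating on the sphere with fraction f = 0.5:
P = [sin((1−f)δ)·A + sin(fδ)·B] / sin δ = 0.6979·A + 0.6979·B in Cartesian coordinates,
giving P = (-0.4188, 0.8126, 0.4053), i.e. latitude 23.91°, longitude 117.26°.

23.91°, 117.26°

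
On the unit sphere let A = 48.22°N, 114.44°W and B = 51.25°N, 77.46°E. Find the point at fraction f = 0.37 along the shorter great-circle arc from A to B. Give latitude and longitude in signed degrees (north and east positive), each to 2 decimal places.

77.07°, -131.26°

Central angle δ = 1.3964 rad. Interpolating on the sphere with fraction f = 0.37:
P = [sin((1−f)δ)·A + sin(fδ)·B] / sin δ = 0.7824·A + 0.5016·B in Cartesian coordinates,
giving P = (-0.1475, -0.1681, 0.9747), i.e. latitude 77.07°, longitude -131.26°.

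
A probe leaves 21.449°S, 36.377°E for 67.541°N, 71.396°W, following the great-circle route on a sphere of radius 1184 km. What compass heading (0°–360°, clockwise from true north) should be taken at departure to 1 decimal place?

Δλ = -107.773° = -1.8810 rad.
y = sin Δλ · cos φ₂ = (-0.9523)(0.3820) = -0.3638
x = cos φ₁ sin φ₂ − sin φ₁ cos φ₂ cos Δλ = (0.9307)(0.9242) − (-0.3657)(0.3820)(-0.3052) = 0.8175
θ = atan2(y, x) = -23.99°; adding 360° gives 336.0°.

336.0°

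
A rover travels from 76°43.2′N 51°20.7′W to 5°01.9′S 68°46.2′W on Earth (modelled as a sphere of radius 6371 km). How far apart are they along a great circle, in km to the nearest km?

Let φ₁ = 1.3390 rad, φ₂ = -0.0878 rad, and Δλ = -0.3041 rad.
cos c = sin φ₁ sin φ₂ + cos φ₁ cos φ₂ cos Δλ = (0.9733)(-0.0877) + (0.2297)(0.9961)(0.9541) = 0.13296,
so c = arccos(0.13296) = 1.43744 rad.
Distance = R·c = 6371 × 1.4374 ≈ 9158 km.

9158 km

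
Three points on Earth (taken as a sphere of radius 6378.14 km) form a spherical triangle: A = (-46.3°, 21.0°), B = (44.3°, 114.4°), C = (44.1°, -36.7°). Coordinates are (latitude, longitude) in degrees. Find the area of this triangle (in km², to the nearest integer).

Side lengths (central angles): a = 1.5347, b = 1.8111, c = 2.1344 rad; semiperimeter s = 2.7401.
By l'Huilier's theorem, tan(E/4) = √[tan(s/2) tan((s−a)/2) tan((s−b)/2) tan((s−c)/2)], giving spherical excess E = 2.5162 rad.
Area = E·R² = 2.5162 × (6378.14)² ≈ 102359199 km².

102359199 km²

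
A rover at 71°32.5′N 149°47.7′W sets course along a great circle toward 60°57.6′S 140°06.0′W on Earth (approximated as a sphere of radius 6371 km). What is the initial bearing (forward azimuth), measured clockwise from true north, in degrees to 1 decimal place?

Δλ = 9.695° = 0.1692 rad.
y = sin Δλ · cos φ₂ = (0.1684)(0.4854) = 0.0817
x = cos φ₁ sin φ₂ − sin φ₁ cos φ₂ cos Δλ = (0.3166)(-0.8743) − (0.9486)(0.4854)(0.9857) = -0.7307
θ = atan2(y, x) = 173.62°, so the bearing is 173.6°.

173.6°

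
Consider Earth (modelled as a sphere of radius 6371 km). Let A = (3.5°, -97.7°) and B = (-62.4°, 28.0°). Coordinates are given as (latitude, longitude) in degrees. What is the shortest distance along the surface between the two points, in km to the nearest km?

In radians: φ₁ = 0.0611, φ₂ = -1.0891, Δλ = 125.700° = 2.1939 rad.
cos c = sin φ₁ sin φ₂ + cos φ₁ cos φ₂ cos Δλ = (0.0610)(-0.8862) + (0.9981)(0.4633)(-0.5835) = -0.32395,
so c = arccos(-0.32395) = 1.90070 rad.
Distance = R·c = 6371 × 1.9007 ≈ 12109 km.

12109 km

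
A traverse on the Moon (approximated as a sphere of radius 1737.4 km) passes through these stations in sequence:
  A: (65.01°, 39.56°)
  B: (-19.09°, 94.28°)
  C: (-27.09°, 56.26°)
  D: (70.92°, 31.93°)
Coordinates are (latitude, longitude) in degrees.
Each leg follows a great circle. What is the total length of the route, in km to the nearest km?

6945 km

Leg A→B: central angle 1.6367 rad, distance 2843.6 km.
Leg B→C: central angle 0.6237 rad, distance 1083.6 km.
Leg C→D: central angle 1.7367 rad, distance 3017.4 km.
Total: 2843.6 + 1083.6 + 3017.4 ≈ 6945 km.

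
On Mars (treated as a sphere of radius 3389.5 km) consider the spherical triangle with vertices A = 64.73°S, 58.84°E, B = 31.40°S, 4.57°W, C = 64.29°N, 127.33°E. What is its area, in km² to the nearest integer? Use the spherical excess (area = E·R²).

27815575 km²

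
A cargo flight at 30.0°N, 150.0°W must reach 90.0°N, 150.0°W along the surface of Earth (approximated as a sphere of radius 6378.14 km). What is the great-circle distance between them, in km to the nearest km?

6679 km

Let φ₁ = 0.5236 rad, φ₂ = 1.5708 rad, and Δλ = 0.0000 rad.
Haversine: a = sin²(Δφ/2) + cos φ₁ cos φ₂ sin²(Δλ/2) = 0.2500 + (0.8660)(0.0000)(0.0000) = 0.25000.
Central angle c = 2·arcsin(√a) = 1.04720 rad.
Distance = R·c = 6378.14 × 1.0472 ≈ 6679 km.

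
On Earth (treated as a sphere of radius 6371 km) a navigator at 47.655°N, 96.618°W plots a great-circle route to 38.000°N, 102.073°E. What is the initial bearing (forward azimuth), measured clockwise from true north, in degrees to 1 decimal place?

345.4°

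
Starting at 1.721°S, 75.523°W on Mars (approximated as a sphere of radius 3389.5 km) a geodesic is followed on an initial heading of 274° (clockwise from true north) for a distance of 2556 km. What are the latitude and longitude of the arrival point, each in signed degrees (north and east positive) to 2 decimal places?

Angular distance δ = d/R = 2556/3389.5 = 0.75409 rad; initial bearing θ = 4.7822 rad.
sin φ₂ = sin φ₁ cos δ + cos φ₁ sin δ cos θ = (-0.0300)(0.7289) + (0.9995)(0.6846)(0.0698) = 0.0258, so φ₂ = 1.48°.
Δλ = atan2(sin θ sin δ cos φ₁, cos δ − sin φ₁ sin φ₂) = atan2(-0.6827, 0.7297) = -43.093°.
λ₂ = -75.523° − 43.093° = -118.62°.

1.48°, -118.62°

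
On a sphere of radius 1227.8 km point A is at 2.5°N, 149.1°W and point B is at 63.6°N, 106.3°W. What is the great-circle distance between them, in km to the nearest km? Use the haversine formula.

With latitudes φ₁ = 2.500°, φ₂ = 63.600° and longitude difference Δλ = 42.800°:
Haversine: a = sin²(Δφ/2) + cos φ₁ cos φ₂ sin²(Δλ/2) = 0.2584 + (0.9990)(0.4446)(0.1331) = 0.31750.
Central angle c = 2·arcsin(√a) = 1.19716 rad.
Distance = R·c = 1227.8 × 1.1972 ≈ 1470 km.

1470 km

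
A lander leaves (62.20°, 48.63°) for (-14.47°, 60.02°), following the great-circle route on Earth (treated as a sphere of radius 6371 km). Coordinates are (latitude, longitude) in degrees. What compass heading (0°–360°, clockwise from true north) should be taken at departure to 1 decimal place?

168.7°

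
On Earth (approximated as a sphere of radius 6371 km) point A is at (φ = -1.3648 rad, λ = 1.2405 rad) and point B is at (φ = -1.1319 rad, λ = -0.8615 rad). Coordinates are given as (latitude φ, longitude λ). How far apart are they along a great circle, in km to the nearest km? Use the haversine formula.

3630 km

In radians: φ₁ = -1.3648, φ₂ = -1.1319, Δλ = -120.436° = -2.1020 rad.
Haversine: a = sin²(Δφ/2) + cos φ₁ cos φ₂ sin²(Δλ/2) = 0.0135 + (0.2045)(0.4249)(0.7533) = 0.07897.
Central angle c = 2·arcsin(√a) = 0.56972 rad.
Distance = R·c = 6371 × 0.5697 ≈ 3630 km.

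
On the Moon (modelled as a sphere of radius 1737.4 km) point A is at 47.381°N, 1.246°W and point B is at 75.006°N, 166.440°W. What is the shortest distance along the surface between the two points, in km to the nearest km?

With latitudes φ₁ = 47.381°, φ₂ = 75.006° and longitude difference Δλ = -165.194°:
cos c = sin φ₁ sin φ₂ + cos φ₁ cos φ₂ cos Δλ = (0.7359)(0.9660) + (0.6771)(0.2587)(-0.9668) = 0.54145,
so c = arccos(0.54145) = 0.99863 rad.
Distance = R·c = 1737.4 × 0.9986 ≈ 1735 km.

1735 km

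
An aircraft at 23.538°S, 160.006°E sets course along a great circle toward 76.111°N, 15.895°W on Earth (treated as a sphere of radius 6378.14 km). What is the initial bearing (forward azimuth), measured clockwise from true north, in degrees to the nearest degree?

359°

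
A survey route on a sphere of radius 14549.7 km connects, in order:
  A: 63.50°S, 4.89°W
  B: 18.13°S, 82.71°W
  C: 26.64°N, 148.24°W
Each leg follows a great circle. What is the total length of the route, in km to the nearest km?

Leg A→B: central angle 1.1940 rad, distance 17372.3 km.
Leg B→C: central angle 1.3568 rad, distance 19741.5 km.
Total: 17372.3 + 19741.5 ≈ 37114 km.

37114 km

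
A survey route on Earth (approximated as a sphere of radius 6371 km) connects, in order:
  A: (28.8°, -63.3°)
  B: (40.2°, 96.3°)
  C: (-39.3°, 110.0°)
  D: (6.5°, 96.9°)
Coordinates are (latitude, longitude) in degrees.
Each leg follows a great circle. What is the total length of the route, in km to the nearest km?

26276 km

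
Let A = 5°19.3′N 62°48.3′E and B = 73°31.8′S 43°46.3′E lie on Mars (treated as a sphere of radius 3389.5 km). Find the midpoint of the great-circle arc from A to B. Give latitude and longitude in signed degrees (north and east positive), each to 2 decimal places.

The central angle between A and B is δ = 1.3919 rad.
With f = 0.5, the slerp weights are sin((1−f)δ)/sin δ = 0.6515 and sin(fδ)/sin δ = 0.6515.
Weighted sum of the unit vectors: (0.6515)·(0.4551,0.8856,0.0927) + (0.6515)·(0.2047,0.1961,-0.9590) = (0.4299, 0.7048, -0.5644).
Converting back: φ = atan2(z, √(x²+y²)) = -34.36°, λ = atan2(y, x) = 58.62°.

-34.36°, 58.62°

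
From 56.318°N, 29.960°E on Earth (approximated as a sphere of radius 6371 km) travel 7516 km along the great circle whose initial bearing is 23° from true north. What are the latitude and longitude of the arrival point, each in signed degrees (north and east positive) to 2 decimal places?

Angular distance δ = d/R = 7516/6371 = 1.17972 rad; initial bearing θ = 0.4014 rad.
sin φ₂ = sin φ₁ cos δ + cos φ₁ sin δ cos θ = (0.8321)(0.3812) + (0.5546)(0.9245)(0.9205) = 0.7891, so φ₂ = 52.11°.
Δλ = atan2(sin θ sin δ cos φ₁, cos δ − sin φ₁ sin φ₂) = atan2(0.2003, -0.2755) = 143.976°.
λ₂ = 29.960° + 143.976° = 173.94°.

52.11°, 173.94°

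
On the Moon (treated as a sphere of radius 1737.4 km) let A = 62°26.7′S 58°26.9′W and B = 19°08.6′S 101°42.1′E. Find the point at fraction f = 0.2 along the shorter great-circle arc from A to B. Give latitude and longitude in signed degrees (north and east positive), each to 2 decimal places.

-78.99°, -24.27°

The central angle between A and B is δ = 1.6914 rad.
With f = 0.2, the slerp weights are sin((1−f)δ)/sin δ = 0.9835 and sin(fδ)/sin δ = 0.3343.
Weighted sum of the unit vectors: (0.9835)·(0.2421,-0.3942,-0.8866) + (0.3343)·(-0.1916,0.9251,-0.3279) = (0.1740, -0.0785, -0.9816).
Converting back: φ = atan2(z, √(x²+y²)) = -78.99°, λ = atan2(y, x) = -24.27°.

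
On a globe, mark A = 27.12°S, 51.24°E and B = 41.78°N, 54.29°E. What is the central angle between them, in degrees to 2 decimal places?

68.96°

In radians: φ₁ = -0.4733, φ₂ = 0.7292, Δλ = 3.050° = 0.0532 rad.
cos c = sin φ₁ sin φ₂ + cos φ₁ cos φ₂ cos Δλ = (-0.4559)(0.6663) + (0.8901)(0.7457)(0.9986) = 0.35906,
so c = arccos(0.35906) = 1.20354 rad.
So the angular separation is 68.96°.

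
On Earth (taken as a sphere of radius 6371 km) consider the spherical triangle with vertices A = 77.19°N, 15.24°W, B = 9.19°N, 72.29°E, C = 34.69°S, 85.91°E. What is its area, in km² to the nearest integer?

2127120 km²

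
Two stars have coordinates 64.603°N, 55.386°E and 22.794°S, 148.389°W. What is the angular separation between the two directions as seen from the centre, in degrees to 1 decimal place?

135.4°

Let φ₁ = 1.1275 rad, φ₂ = -0.3978 rad, and Δλ = 2.7266 rad.
cos c = sin φ₁ sin φ₂ + cos φ₁ cos φ₂ cos Δλ = (0.9034)(-0.3874) + (0.4289)(0.9219)(-0.9151) = -0.71182,
so c = arccos(-0.71182) = 2.36288 rad.
So the angular separation is 135.4°.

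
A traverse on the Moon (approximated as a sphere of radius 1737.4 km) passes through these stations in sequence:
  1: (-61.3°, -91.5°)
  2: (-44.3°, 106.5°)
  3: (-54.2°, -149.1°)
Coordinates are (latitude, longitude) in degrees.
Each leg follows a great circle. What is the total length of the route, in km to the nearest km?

4120 km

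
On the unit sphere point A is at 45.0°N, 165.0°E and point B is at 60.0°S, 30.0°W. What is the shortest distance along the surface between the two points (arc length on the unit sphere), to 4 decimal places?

With latitudes φ₁ = 45.000°, φ₂ = -60.000° and longitude difference Δλ = 165.000°:
cos c = sin φ₁ sin φ₂ + cos φ₁ cos φ₂ cos Δλ = (0.7071)(-0.8660) + (0.7071)(0.5000)(-0.9659) = -0.95388,
so c = arccos(-0.95388) = 2.83670 rad.
On the unit sphere the arc length equals the central angle: 2.8367.

2.8367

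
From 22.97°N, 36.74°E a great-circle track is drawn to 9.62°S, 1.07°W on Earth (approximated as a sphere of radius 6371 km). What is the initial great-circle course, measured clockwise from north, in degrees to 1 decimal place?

232.9°

With φ₁ = 0.4009, φ₂ = -0.1679, Δλ = -0.6599 rad, the forward-azimuth formula gives
θ = atan2( sin Δλ cos φ₂ , cos φ₁ sin φ₂ − sin φ₁ cos φ₂ cos Δλ ) = atan2(-0.6044, -0.4578) = -127.14°.
Adding 360° brings this into [0°, 360°): 232.9°.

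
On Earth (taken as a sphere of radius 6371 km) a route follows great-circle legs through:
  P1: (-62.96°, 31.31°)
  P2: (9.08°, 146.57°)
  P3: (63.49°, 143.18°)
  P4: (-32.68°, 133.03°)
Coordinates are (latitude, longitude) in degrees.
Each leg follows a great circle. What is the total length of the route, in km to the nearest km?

28952 km

Leg P1→P2: central angle 1.9094 rad, distance 12164.5 km.
Leg P2→P3: central angle 0.9506 rad, distance 6056.2 km.
Leg P3→P4: central angle 1.6844 rad, distance 10731.3 km.
Total: 12164.5 + 6056.2 + 10731.3 ≈ 28952 km.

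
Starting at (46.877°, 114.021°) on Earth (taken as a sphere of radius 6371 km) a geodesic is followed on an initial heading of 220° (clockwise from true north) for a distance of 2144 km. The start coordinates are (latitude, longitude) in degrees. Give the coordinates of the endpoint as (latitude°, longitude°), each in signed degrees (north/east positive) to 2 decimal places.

31.07°, 99.67°

Angular distance δ = d/R = 2144/6371 = 0.33652 rad; initial bearing θ = 3.8397 rad.
sin φ₂ = sin φ₁ cos δ + cos φ₁ sin δ cos θ = (0.7299)(0.9439) + (0.6836)(0.3302)(-0.7660) = 0.5160, so φ₂ = 31.07°.
Δλ = atan2(sin θ sin δ cos φ₁, cos δ − sin φ₁ sin φ₂) = atan2(-0.1451, 0.5673) = -14.347°.
λ₂ = 114.021° − 14.347° = 99.67°.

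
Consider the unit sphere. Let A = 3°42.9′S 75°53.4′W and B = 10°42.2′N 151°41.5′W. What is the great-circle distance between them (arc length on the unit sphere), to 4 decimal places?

With latitudes φ₁ = -3.715°, φ₂ = 10.703° and longitude difference Δλ = -75.802°:
Haversine: a = sin²(Δφ/2) + cos φ₁ cos φ₂ sin²(Δλ/2) = 0.0157 + (0.9979)(0.9826)(0.3774) = 0.38576.
Central angle c = 2·arcsin(√a) = 1.34029 rad.
On the unit sphere the arc length equals the central angle: 1.3403.

1.3403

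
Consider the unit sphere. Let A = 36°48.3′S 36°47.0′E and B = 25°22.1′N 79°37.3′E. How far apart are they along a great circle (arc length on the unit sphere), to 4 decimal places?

1.2934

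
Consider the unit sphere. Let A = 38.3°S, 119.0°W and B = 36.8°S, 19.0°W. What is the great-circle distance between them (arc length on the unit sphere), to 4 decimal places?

In radians: φ₁ = -0.6685, φ₂ = -0.6423, Δλ = 100.000° = 1.7453 rad.
Haversine: a = sin²(Δφ/2) + cos φ₁ cos φ₂ sin²(Δλ/2) = 0.0002 + (0.7848)(0.8007)(0.5868) = 0.36893.
Central angle c = 2·arcsin(√a) = 1.30555 rad.
On the unit sphere the arc length equals the central angle: 1.3056.

1.3056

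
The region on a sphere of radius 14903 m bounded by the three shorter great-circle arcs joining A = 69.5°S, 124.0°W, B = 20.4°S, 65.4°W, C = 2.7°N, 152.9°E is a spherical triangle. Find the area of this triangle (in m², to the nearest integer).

235241666 m²

Side lengths (central angles): a = 2.4206, b = 1.5729, c = 1.0501 rad; semiperimeter s = 2.5218.
By l'Huilier's theorem, tan(E/4) = √[tan(s/2) tan((s−a)/2) tan((s−b)/2) tan((s−c)/2)], giving spherical excess E = 1.0592 rad.
Area = E·R² = 1.0592 × (14903)² ≈ 235241666 m².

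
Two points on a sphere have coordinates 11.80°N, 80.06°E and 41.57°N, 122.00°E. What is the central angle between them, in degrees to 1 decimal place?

47.1°

In radians: φ₁ = 0.2059, φ₂ = 0.7255, Δλ = 41.940° = 0.7320 rad.
Haversine: a = sin²(Δφ/2) + cos φ₁ cos φ₂ sin²(Δλ/2) = 0.0660 + (0.9789)(0.7481)(0.1281) = 0.15978.
Central angle c = 2·arcsin(√a) = 0.82244 rad.
So the angular separation is 47.1°.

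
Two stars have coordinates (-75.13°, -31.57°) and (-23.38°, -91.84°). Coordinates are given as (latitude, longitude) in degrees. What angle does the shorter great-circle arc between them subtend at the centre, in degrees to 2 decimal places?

59.98°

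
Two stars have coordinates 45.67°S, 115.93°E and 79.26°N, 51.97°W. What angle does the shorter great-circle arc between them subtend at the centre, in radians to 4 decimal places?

2.5501 rad

With latitudes φ₁ = -45.670°, φ₂ = 79.260° and longitude difference Δλ = -167.900°:
Haversine: a = sin²(Δφ/2) + cos φ₁ cos φ₂ sin²(Δλ/2) = 0.7863 + (0.6988)(0.1864)(0.9889) = 0.91506.
Central angle c = 2·arcsin(√a) = 2.55013 rad.
So the angular separation is 2.5501 rad.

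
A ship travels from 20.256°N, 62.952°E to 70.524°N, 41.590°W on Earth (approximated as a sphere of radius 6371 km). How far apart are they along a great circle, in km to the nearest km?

In radians: φ₁ = 0.3535, φ₂ = 1.2309, Δλ = -104.542° = -1.8246 rad.
Haversine: a = sin²(Δφ/2) + cos φ₁ cos φ₂ sin²(Δλ/2) = 0.1804 + (0.9382)(0.3334)(0.6255) = 0.37607.
Central angle c = 2·arcsin(√a) = 1.32032 rad.
Distance = R·c = 6371 × 1.3203 ≈ 8412 km.

8412 km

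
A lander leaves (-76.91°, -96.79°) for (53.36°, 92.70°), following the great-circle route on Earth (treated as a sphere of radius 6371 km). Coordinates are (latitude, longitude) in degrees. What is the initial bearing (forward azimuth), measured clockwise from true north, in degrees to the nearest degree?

With φ₁ = -1.3423, φ₂ = 0.9313, Δλ = -2.9760 rad, the forward-azimuth formula gives
θ = atan2( sin Δλ cos φ₂ , cos φ₁ sin φ₂ − sin φ₁ cos φ₂ cos Δλ ) = atan2(-0.0984, -0.3916) = -165.90°.
Adding 360° brings this into [0°, 360°): 194°.

194°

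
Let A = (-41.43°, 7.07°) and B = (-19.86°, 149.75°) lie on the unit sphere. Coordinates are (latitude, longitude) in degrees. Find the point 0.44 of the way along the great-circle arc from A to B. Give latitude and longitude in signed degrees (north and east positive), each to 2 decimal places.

-62.36°, 83.80°

Central angle δ = 1.9135 rad. Interpolating on the sphere with fraction f = 0.44:
P = [sin((1−f)δ)·A + sin(fδ)·B] / sin δ = 0.9321·A + 0.7920·B in Cartesian coordinates,
giving P = (0.0501, 0.4613, -0.8858), i.e. latitude -62.36°, longitude 83.80°.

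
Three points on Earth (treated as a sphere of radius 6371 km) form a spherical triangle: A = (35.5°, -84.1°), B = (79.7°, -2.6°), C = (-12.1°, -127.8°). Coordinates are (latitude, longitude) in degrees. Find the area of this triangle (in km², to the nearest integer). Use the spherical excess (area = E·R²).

19581954 km²

Side lengths (central angles): a = 1.8829, b = 1.0998, c = 0.9362 rad; semiperimeter s = 1.9594.
By l'Huilier's theorem, tan(E/4) = √[tan(s/2) tan((s−a)/2) tan((s−b)/2) tan((s−c)/2)], giving spherical excess E = 0.4824 rad.
Area = E·R² = 0.4824 × (6371)² ≈ 19581954 km².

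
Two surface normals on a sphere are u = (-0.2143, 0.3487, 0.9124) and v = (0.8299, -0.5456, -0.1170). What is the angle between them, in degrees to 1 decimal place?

u·v = -0.4748; |u| = 1.0000, |v| = 1.0001.
cos θ = (u·v)/(|u||v|) = -0.4748, so θ = 118.3°.

118.3°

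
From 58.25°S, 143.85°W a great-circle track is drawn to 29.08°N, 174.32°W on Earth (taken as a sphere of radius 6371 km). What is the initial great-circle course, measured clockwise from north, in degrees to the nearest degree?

334°

With φ₁ = -1.0167, φ₂ = 0.5075, Δλ = -0.5318 rad, the forward-azimuth formula gives
θ = atan2( sin Δλ cos φ₂ , cos φ₁ sin φ₂ − sin φ₁ cos φ₂ cos Δλ ) = atan2(-0.4432, 0.8963) = -26.31°.
Adding 360° brings this into [0°, 360°): 334°.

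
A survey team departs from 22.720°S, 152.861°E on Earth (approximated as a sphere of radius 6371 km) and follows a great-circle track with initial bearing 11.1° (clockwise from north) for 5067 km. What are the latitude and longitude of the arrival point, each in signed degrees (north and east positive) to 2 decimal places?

22.08°, 161.39°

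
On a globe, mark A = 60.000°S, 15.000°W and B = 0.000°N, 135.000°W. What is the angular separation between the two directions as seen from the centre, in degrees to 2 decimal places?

In radians: φ₁ = -1.0472, φ₂ = 0.0000, Δλ = -120.000° = -2.0944 rad.
cos c = sin φ₁ sin φ₂ + cos φ₁ cos φ₂ cos Δλ = (-0.8660)(0.0000) + (0.5000)(1.0000)(-0.5000) = -0.25000,
so c = arccos(-0.25000) = 1.82348 rad.
So the angular separation is 104.48°.

104.48°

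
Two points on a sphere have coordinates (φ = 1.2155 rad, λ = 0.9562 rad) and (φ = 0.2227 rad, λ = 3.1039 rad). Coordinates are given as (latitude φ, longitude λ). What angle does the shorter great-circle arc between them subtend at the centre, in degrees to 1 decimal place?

Let φ₁ = 1.2155 rad, φ₂ = 0.2227 rad, and Δλ = 2.1477 rad.
cos c = sin φ₁ sin φ₂ + cos φ₁ cos φ₂ cos Δλ = (0.9375)(0.2209) + (0.3479)(0.9753)(-0.5454) = 0.02202,
so c = arccos(0.02202) = 1.54878 rad.
So the angular separation is 88.7°.

88.7°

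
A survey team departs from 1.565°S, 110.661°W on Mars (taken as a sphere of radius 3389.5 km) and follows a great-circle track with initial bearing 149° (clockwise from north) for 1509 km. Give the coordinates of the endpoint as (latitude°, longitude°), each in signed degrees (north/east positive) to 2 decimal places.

-23.18°, -96.70°

Angular distance δ = d/R = 1509/3389.5 = 0.44520 rad; initial bearing θ = 2.6005 rad.
sin φ₂ = sin φ₁ cos δ + cos φ₁ sin δ cos θ = (-0.0273)(0.9025) + (0.9996)(0.4306)(-0.8572) = -0.3936, so φ₂ = -23.18°.
Δλ = atan2(sin θ sin δ cos φ₁, cos δ − sin φ₁ sin φ₂) = atan2(0.2217, 0.8918) = 13.962°.
λ₂ = -110.661° + 13.962° = -96.70°.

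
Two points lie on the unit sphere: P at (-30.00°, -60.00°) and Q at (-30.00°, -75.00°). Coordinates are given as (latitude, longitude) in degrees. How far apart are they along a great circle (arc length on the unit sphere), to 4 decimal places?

With latitudes φ₁ = -30.000°, φ₂ = -30.000° and longitude difference Δλ = -15.000°:
cos c = sin φ₁ sin φ₂ + cos φ₁ cos φ₂ cos Δλ = (-0.5000)(-0.5000) + (0.8660)(0.8660)(0.9659) = 0.97444,
so c = arccos(0.97444) = 0.22656 rad.
On the unit sphere the arc length equals the central angle: 0.2266.

0.2266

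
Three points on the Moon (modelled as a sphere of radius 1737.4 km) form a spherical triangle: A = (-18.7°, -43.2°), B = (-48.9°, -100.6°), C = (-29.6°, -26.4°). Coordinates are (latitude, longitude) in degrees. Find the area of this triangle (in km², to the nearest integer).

Side lengths (central angles): a = 1.0147, b = 0.3276, c = 0.9556 rad; semiperimeter s = 1.1490.
By l'Huilier's theorem, tan(E/4) = √[tan(s/2) tan((s−a)/2) tan((s−b)/2) tan((s−c)/2)], giving spherical excess E = 0.1714 rad.
Area = E·R² = 0.1714 × (1737.4)² ≈ 517343 km².

517343 km²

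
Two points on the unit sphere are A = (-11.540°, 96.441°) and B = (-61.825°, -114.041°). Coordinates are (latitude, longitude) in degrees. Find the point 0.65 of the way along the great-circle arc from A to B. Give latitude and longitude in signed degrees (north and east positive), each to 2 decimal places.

-72.16°, 143.95°

The central angle between A and B is δ = 1.7950 rad.
With f = 0.65, the slerp weights are sin((1−f)δ)/sin δ = 0.6028 and sin(fδ)/sin δ = 0.9431.
Weighted sum of the unit vectors: (0.6028)·(-0.1099,0.9736,-0.2001) + (0.9431)·(-0.1924,-0.4312,-0.8815) = (-0.2477, 0.1802, -0.9519).
Converting back: φ = atan2(z, √(x²+y²)) = -72.16°, λ = atan2(y, x) = 143.95°.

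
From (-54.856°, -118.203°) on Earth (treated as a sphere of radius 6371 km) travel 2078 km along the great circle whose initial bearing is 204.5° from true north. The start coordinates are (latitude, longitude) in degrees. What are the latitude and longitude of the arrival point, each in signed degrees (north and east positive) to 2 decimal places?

Angular distance δ = d/R = 2078/6371 = 0.32617 rad; initial bearing θ = 3.5692 rad.
sin φ₂ = sin φ₁ cos δ + cos φ₁ sin δ cos θ = (-0.8177)(0.9473) + (0.5756)(0.3204)(-0.9100) = -0.9424, so φ₂ = -70.46°.
Δλ = atan2(sin θ sin δ cos φ₁, cos δ − sin φ₁ sin φ₂) = atan2(-0.0765, 0.1766) = -23.412°.
λ₂ = -118.203° − 23.412° = -141.62°.

-70.46°, -141.62°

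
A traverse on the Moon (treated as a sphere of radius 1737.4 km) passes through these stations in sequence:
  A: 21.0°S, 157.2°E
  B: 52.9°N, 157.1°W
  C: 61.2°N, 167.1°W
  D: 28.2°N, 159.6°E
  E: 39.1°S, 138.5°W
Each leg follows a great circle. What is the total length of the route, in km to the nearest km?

6734 km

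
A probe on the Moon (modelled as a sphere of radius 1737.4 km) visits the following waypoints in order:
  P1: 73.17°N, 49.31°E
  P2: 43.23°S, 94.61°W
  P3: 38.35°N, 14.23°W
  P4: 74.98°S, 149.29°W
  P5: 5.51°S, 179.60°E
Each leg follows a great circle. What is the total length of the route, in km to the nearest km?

14090 km

Leg P1→P2: central angle 2.5429 rad, distance 4418.1 km.
Leg P2→P3: central angle 1.9066 rad, distance 3312.4 km.
Leg P3→P4: central angle 2.4085 rad, distance 4184.6 km.
Leg P4→P5: central angle 1.2518 rad, distance 2174.9 km.
Total: 4418.1 + 3312.4 + 4184.6 + 2174.9 ≈ 14090 km.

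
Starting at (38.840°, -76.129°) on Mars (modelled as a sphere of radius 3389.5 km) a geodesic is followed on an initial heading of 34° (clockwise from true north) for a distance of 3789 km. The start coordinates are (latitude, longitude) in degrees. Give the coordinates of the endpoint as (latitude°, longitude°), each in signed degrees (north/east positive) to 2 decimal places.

Angular distance δ = d/R = 3789/3389.5 = 1.11786 rad; initial bearing θ = 0.5934 rad.
sin φ₂ = sin φ₁ cos δ + cos φ₁ sin δ cos θ = (0.6271)(0.4376) + (0.7789)(0.8992)(0.8290) = 0.8551, so φ₂ = 58.77°.
Δλ = atan2(sin θ sin δ cos φ₁, cos δ − sin φ₁ sin φ₂) = atan2(0.3916, -0.0987) = 104.138°.
λ₂ = -76.129° + 104.138° = 28.01°.

58.77°, 28.01°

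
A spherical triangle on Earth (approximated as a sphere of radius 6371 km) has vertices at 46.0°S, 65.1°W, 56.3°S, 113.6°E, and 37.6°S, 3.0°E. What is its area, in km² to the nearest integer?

Side lengths (central angles): a = 1.2101, b = 0.8708, c = 1.3560 rad; semiperimeter s = 1.7185.
By l'Huilier's theorem, tan(E/4) = √[tan(s/2) tan((s−a)/2) tan((s−b)/2) tan((s−c)/2)], giving spherical excess E = 0.6261 rad.
Area = E·R² = 0.6261 × (6371)² ≈ 25415156 km².

25415156 km²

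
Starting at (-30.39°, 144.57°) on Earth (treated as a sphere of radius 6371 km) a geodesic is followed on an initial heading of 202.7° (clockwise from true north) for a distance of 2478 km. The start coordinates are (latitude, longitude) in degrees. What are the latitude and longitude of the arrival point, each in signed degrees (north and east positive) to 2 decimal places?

-50.34°, 131.31°

Angular distance δ = d/R = 2478/6371 = 0.38895 rad; initial bearing θ = 3.5378 rad.
sin φ₂ = sin φ₁ cos δ + cos φ₁ sin δ cos θ = (-0.5059)(0.9253) + (0.8626)(0.3792)(-0.9225) = -0.7699, so φ₂ = -50.34°.
Δλ = atan2(sin θ sin δ cos φ₁, cos δ − sin φ₁ sin φ₂) = atan2(-0.1262, 0.5358) = -13.256°.
λ₂ = 144.570° − 13.256° = 131.31°.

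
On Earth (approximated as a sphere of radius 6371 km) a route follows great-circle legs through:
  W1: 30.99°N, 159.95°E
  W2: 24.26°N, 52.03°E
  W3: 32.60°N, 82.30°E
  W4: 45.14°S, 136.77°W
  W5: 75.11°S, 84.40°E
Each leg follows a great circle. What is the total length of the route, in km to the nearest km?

35989 km

Leg W1→W2: central angle 1.5997 rad, distance 10191.8 km.
Leg W2→W3: central angle 0.4849 rad, distance 3089.5 km.
Leg W3→W4: central angle 2.5741 rad, distance 16399.7 km.
Leg W4→W5: central angle 0.9901 rad, distance 6308.1 km.
Total: 10191.8 + 3089.5 + 16399.7 + 6308.1 ≈ 35989 km.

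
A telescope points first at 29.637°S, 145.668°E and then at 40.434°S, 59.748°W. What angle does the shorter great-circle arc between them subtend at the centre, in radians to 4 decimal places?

In radians: φ₁ = -0.5173, φ₂ = -0.7057, Δλ = 154.584° = 2.6980 rad.
cos c = sin φ₁ sin φ₂ + cos φ₁ cos φ₂ cos Δλ = (-0.4945)(-0.6486) + (0.8692)(0.7612)(-0.9032) = -0.27683,
so c = arccos(-0.27683) = 1.85128 rad.
So the angular separation is 1.8513 rad.

1.8513 rad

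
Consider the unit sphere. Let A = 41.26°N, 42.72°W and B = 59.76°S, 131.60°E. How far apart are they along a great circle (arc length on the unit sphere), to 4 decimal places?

2.8129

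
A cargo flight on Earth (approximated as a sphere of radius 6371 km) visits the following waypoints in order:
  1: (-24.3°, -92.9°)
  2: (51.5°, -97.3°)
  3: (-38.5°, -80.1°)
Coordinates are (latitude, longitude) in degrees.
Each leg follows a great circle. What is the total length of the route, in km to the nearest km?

18586 km

Leg 1→2: central angle 1.3247 rad, distance 8439.6 km.
Leg 2→3: central angle 1.5926 rad, distance 10146.4 km.
Total: 8439.6 + 10146.4 ≈ 18586 km.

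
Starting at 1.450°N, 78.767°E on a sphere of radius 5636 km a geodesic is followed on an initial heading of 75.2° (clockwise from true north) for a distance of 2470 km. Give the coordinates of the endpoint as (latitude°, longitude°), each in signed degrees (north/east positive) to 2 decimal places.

7.54°, 103.21°

Angular distance δ = d/R = 2470/5636 = 0.43825 rad; initial bearing θ = 1.3125 rad.
sin φ₂ = sin φ₁ cos δ + cos φ₁ sin δ cos θ = (0.0253)(0.9055) + (0.9997)(0.4244)(0.2554) = 0.1313, so φ₂ = 7.54°.
Δλ = atan2(sin θ sin δ cos φ₁, cos δ − sin φ₁ sin φ₂) = atan2(0.4101, 0.9022) = 24.448°.
λ₂ = 78.767° + 24.448° = 103.21°.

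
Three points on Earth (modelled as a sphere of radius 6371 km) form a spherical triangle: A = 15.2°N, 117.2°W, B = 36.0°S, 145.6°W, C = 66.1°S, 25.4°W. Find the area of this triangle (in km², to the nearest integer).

30132299 km²

Side lengths (central angles): a = 1.1891, b = 1.8255, c = 1.0091 rad; semiperimeter s = 2.0118.
By l'Huilier's theorem, tan(E/4) = √[tan(s/2) tan((s−a)/2) tan((s−b)/2) tan((s−c)/2)], giving spherical excess E = 0.7424 rad.
Area = E·R² = 0.7424 × (6371)² ≈ 30132299 km².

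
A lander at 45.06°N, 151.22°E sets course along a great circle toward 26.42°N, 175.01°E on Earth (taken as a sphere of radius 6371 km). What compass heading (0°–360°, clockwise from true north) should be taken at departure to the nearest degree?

With φ₁ = 0.7864, φ₂ = 0.4611, Δλ = 0.4152 rad, the forward-azimuth formula gives
θ = atan2( sin Δλ cos φ₂ , cos φ₁ sin φ₂ − sin φ₁ cos φ₂ cos Δλ ) = atan2(0.3613, -0.2658) = 126.34°.
So the initial bearing is 126°.

126°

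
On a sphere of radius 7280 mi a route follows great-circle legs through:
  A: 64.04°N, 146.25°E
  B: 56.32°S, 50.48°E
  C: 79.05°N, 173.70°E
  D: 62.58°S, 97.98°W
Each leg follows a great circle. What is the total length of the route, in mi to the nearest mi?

56152 mi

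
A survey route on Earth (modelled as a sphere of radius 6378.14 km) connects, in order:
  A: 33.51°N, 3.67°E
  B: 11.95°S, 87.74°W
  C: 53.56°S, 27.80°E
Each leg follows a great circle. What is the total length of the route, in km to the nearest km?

21433 km

Leg A→B: central angle 1.7056 rad, distance 10878.5 km.
Leg B→C: central angle 1.6549 rad, distance 10554.9 km.
Total: 10878.5 + 10554.9 ≈ 21433 km.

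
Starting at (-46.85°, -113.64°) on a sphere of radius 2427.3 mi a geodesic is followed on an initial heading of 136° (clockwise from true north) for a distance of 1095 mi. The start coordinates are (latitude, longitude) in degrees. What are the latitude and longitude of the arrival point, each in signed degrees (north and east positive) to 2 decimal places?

-60.58°, -75.57°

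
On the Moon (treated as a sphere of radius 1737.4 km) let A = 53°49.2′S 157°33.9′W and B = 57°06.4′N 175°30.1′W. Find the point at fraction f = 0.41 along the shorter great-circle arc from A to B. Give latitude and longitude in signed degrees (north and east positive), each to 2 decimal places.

Central angle δ = 1.9528 rad. Interpolating on the sphere with fraction f = 0.41:
P = [sin((1−f)δ)·A + sin(fδ)·B] / sin δ = 0.9846·A + 0.7735·B in Cartesian coordinates,
giving P = (-0.9560, -0.2548, -0.1452), i.e. latitude -8.35°, longitude -165.08°.

-8.35°, -165.08°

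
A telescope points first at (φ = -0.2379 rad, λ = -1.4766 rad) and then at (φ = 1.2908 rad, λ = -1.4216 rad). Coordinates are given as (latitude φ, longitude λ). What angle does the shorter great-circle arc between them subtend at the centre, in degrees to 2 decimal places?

87.61°

In radians: φ₁ = -0.2379, φ₂ = 1.2908, Δλ = 3.151° = 0.0550 rad.
cos c = sin φ₁ sin φ₂ + cos φ₁ cos φ₂ cos Δλ = (-0.2357)(0.9611) + (0.9718)(0.2764)(0.9985) = 0.04168,
so c = arccos(0.04168) = 1.52911 rad.
So the angular separation is 87.61°.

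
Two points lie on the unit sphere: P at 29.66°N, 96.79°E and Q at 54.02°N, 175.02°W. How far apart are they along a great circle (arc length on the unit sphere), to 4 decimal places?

1.1411

Let φ₁ = 0.5177 rad, φ₂ = 0.9428 rad, and Δλ = 1.5392 rad.
cos c = sin φ₁ sin φ₂ + cos φ₁ cos φ₂ cos Δλ = (0.4949)(0.8092) + (0.8690)(0.5875)(0.0316) = 0.41657,
so c = arccos(0.41657) = 1.14113 rad.
On the unit sphere the arc length equals the central angle: 1.1411.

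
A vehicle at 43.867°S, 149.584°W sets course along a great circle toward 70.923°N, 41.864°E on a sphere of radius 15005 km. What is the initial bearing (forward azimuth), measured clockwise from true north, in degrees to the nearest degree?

352°

With φ₁ = -0.7656, φ₂ = 1.2378, Δλ = -2.9418 rad, the forward-azimuth formula gives
θ = atan2( sin Δλ cos φ₂ , cos φ₁ sin φ₂ − sin φ₁ cos φ₂ cos Δλ ) = atan2(-0.0649, 0.4594) = -8.04°.
Adding 360° brings this into [0°, 360°): 352°.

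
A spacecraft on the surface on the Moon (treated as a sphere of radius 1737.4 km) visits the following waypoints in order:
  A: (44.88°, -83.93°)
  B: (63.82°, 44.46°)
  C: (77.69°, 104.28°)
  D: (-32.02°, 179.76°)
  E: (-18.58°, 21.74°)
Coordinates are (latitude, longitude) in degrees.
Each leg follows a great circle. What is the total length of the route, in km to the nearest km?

10001 km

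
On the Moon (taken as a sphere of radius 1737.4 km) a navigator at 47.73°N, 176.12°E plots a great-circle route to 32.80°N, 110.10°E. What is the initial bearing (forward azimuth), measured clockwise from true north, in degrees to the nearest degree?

278°

With φ₁ = 0.8330, φ₂ = 0.5725, Δλ = -1.1523 rad, the forward-azimuth formula gives
θ = atan2( sin Δλ cos φ₂ , cos φ₁ sin φ₂ − sin φ₁ cos φ₂ cos Δλ ) = atan2(-0.7680, 0.1116) = -81.73°.
Adding 360° brings this into [0°, 360°): 278°.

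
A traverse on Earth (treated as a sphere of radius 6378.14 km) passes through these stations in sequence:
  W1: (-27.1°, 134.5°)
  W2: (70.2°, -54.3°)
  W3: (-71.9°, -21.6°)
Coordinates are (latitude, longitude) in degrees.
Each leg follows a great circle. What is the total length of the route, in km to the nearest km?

31201 km

Leg W1→W2: central angle 2.3842 rad, distance 15206.6 km.
Leg W2→W3: central angle 2.5078 rad, distance 15994.8 km.
Total: 15206.6 + 15994.8 ≈ 31201 km.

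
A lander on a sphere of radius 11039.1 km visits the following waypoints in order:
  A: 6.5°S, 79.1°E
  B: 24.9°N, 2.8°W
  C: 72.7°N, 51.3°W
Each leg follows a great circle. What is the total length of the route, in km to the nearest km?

26964 km

Leg A→B: central angle 1.4914 rad, distance 16463.6 km.
Leg B→C: central angle 0.9512 rad, distance 10500.2 km.
Total: 16463.6 + 10500.2 ≈ 26964 km.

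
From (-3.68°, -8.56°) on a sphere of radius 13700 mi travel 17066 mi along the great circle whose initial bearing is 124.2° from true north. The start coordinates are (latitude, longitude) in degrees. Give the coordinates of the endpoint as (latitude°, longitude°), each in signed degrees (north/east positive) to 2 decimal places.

-33.51°, 61.49°

Angular distance δ = d/R = 17066/13700 = 1.24569 rad; initial bearing θ = 2.1677 rad.
sin φ₂ = sin φ₁ cos δ + cos φ₁ sin δ cos θ = (-0.0642)(0.3194) + (0.9979)(0.9476)(-0.5621) = -0.5520, so φ₂ = -33.51°.
Δλ = atan2(sin θ sin δ cos φ₁, cos δ − sin φ₁ sin φ₂) = atan2(0.7821, 0.2840) = 70.045°.
λ₂ = -8.560° + 70.045° = 61.49°.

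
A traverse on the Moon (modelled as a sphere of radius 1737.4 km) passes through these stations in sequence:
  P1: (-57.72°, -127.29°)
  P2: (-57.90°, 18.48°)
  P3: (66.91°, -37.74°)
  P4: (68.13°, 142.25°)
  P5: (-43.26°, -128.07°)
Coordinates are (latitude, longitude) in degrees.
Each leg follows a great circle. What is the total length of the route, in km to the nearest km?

11132 km

Leg P1→P2: central angle 1.0684 rad, distance 1856.2 km.
Leg P2→P3: central angle 2.2961 rad, distance 3989.3 km.
Leg P3→P4: central angle 0.7847 rad, distance 1363.3 km.
Leg P4→P5: central angle 2.2581 rad, distance 3923.3 km.
Total: 1856.2 + 3989.3 + 1363.3 + 3923.3 ≈ 11132 km.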